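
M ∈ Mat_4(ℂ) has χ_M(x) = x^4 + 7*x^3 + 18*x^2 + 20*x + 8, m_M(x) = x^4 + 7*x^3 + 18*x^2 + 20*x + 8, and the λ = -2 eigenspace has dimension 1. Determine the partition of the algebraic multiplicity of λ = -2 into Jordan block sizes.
Block sizes for λ = -2: [3]

Step 1 — from the characteristic polynomial, algebraic multiplicity of λ = -2 is 3. From dim ker(M − (-2)·I) = 1, there are exactly 1 Jordan blocks for λ = -2.
Step 2 — from the minimal polynomial, the factor (x + 2)^3 tells us the largest block for λ = -2 has size 3.
Step 3 — with total size 3, 1 blocks, and largest block 3, the block sizes (in nonincreasing order) are [3].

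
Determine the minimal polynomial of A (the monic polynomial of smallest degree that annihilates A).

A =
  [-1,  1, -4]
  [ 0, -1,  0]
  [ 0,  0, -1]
x^2 + 2*x + 1

The characteristic polynomial is χ_A(x) = (x + 1)^3, so the eigenvalues are known. The minimal polynomial is
  m_A(x) = Π_λ (x − λ)^{k_λ}
where k_λ is the size of the *largest* Jordan block for λ (equivalently, the smallest k with (A − λI)^k v = 0 for every generalised eigenvector v of λ).

  λ = -1: largest Jordan block has size 2, contributing (x + 1)^2

So m_A(x) = (x + 1)^2 = x^2 + 2*x + 1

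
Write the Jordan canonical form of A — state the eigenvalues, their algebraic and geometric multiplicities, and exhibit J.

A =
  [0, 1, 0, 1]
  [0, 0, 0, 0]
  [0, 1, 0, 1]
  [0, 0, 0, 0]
J_2(0) ⊕ J_1(0) ⊕ J_1(0)

The characteristic polynomial is
  det(x·I − A) = x^4

Eigenvalues and multiplicities (the geometric multiplicity of λ is n − rank(A − λI), which equals the number of Jordan blocks for λ):
  λ = 0: algebraic multiplicity = 4, geometric multiplicity = 3

Determining the block sizes for each eigenvalue:
  λ = 0: 3 blocks summing to 4 forces exactly one block of size 2 and the rest size 1 → block sizes [2, 1, 1]

Assembling the blocks gives a Jordan form
J =
  [0, 1, 0, 0]
  [0, 0, 0, 0]
  [0, 0, 0, 0]
  [0, 0, 0, 0]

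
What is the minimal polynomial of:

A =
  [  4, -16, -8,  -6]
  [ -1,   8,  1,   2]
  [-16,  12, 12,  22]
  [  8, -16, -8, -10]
x^3 - 8*x^2 - 12*x + 144

The characteristic polynomial is χ_A(x) = (x - 6)^3*(x + 4), so the eigenvalues are known. The minimal polynomial is
  m_A(x) = Π_λ (x − λ)^{k_λ}
where k_λ is the size of the *largest* Jordan block for λ (equivalently, the smallest k with (A − λI)^k v = 0 for every generalised eigenvector v of λ).

  λ = -4: largest Jordan block has size 1, contributing (x + 4)
  λ = 6: largest Jordan block has size 2, contributing (x − 6)^2

So m_A(x) = (x - 6)^2*(x + 4) = x^3 - 8*x^2 - 12*x + 144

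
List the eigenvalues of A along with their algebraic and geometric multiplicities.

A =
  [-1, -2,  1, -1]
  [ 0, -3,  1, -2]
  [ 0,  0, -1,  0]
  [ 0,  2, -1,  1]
λ = -1: alg = 4, geom = 2

Step 1 — factor the characteristic polynomial to read off the algebraic multiplicities:
  χ_A(x) = (x + 1)^4

Step 2 — compute geometric multiplicities via the rank-nullity identity g(λ) = n − rank(A − λI):
  rank(A − (-1)·I) = 2, so dim ker(A − (-1)·I) = n − 2 = 2

Summary:
  λ = -1: algebraic multiplicity = 4, geometric multiplicity = 2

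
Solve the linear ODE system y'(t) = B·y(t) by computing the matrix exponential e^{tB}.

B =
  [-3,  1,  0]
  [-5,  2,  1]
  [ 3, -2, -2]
e^{tB} =
  [-t^2*exp(-t)/2 - 2*t*exp(-t) + exp(-t), t^2*exp(-t)/2 + t*exp(-t), t^2*exp(-t)/2]
  [-t^2*exp(-t) - 5*t*exp(-t), t^2*exp(-t) + 3*t*exp(-t) + exp(-t), t^2*exp(-t) + t*exp(-t)]
  [t^2*exp(-t)/2 + 3*t*exp(-t), -t^2*exp(-t)/2 - 2*t*exp(-t), -t^2*exp(-t)/2 - t*exp(-t) + exp(-t)]

Strategy: write B = P · J · P⁻¹ where J is a Jordan canonical form, so e^{tB} = P · e^{tJ} · P⁻¹, and e^{tJ} can be computed block-by-block.

B has Jordan form
J =
  [-1,  1,  0]
  [ 0, -1,  1]
  [ 0,  0, -1]
(up to reordering of blocks).

Per-block formulas:
  For a 3×3 Jordan block J_3(-1): exp(t · J_3(-1)) = e^(-1t)·(I + t·N + (t^2/2)·N^2), where N is the 3×3 nilpotent shift.

After assembling e^{tJ} and conjugating by P, we get:

e^{tB} =
  [-t^2*exp(-t)/2 - 2*t*exp(-t) + exp(-t), t^2*exp(-t)/2 + t*exp(-t), t^2*exp(-t)/2]
  [-t^2*exp(-t) - 5*t*exp(-t), t^2*exp(-t) + 3*t*exp(-t) + exp(-t), t^2*exp(-t) + t*exp(-t)]
  [t^2*exp(-t)/2 + 3*t*exp(-t), -t^2*exp(-t)/2 - 2*t*exp(-t), -t^2*exp(-t)/2 - t*exp(-t) + exp(-t)]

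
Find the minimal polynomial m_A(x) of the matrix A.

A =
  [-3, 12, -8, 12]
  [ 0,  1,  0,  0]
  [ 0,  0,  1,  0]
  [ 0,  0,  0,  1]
x^2 + 2*x - 3

The characteristic polynomial is χ_A(x) = (x - 1)^3*(x + 3), so the eigenvalues are known. The minimal polynomial is
  m_A(x) = Π_λ (x − λ)^{k_λ}
where k_λ is the size of the *largest* Jordan block for λ (equivalently, the smallest k with (A − λI)^k v = 0 for every generalised eigenvector v of λ).

  λ = -3: largest Jordan block has size 1, contributing (x + 3)
  λ = 1: largest Jordan block has size 1, contributing (x − 1)

So m_A(x) = (x - 1)*(x + 3) = x^2 + 2*x - 3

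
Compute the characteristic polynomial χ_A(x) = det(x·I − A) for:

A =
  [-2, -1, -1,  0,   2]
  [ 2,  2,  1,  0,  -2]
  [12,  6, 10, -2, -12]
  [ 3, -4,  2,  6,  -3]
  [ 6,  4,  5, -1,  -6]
x^5 - 10*x^4 + 25*x^3

Expanding det(x·I − A) (e.g. by cofactor expansion or by noting that A is similar to its Jordan form J, which has the same characteristic polynomial as A) gives
  χ_A(x) = x^5 - 10*x^4 + 25*x^3
which factors as x^3*(x - 5)^2. The eigenvalues (with algebraic multiplicities) are λ = 0 with multiplicity 3, λ = 5 with multiplicity 2.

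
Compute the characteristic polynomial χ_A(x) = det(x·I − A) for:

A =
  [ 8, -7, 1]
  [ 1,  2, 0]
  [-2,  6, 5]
x^3 - 15*x^2 + 75*x - 125

Expanding det(x·I − A) (e.g. by cofactor expansion or by noting that A is similar to its Jordan form J, which has the same characteristic polynomial as A) gives
  χ_A(x) = x^3 - 15*x^2 + 75*x - 125
which factors as (x - 5)^3. The eigenvalues (with algebraic multiplicities) are λ = 5 with multiplicity 3.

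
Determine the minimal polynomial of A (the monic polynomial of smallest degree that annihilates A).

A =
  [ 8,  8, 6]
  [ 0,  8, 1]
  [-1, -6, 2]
x^3 - 18*x^2 + 108*x - 216

The characteristic polynomial is χ_A(x) = (x - 6)^3, so the eigenvalues are known. The minimal polynomial is
  m_A(x) = Π_λ (x − λ)^{k_λ}
where k_λ is the size of the *largest* Jordan block for λ (equivalently, the smallest k with (A − λI)^k v = 0 for every generalised eigenvector v of λ).

  λ = 6: largest Jordan block has size 3, contributing (x − 6)^3

So m_A(x) = (x - 6)^3 = x^3 - 18*x^2 + 108*x - 216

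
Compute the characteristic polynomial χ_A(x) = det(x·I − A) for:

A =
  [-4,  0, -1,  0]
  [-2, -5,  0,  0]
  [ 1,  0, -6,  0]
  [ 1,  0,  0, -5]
x^4 + 20*x^3 + 150*x^2 + 500*x + 625

Expanding det(x·I − A) (e.g. by cofactor expansion or by noting that A is similar to its Jordan form J, which has the same characteristic polynomial as A) gives
  χ_A(x) = x^4 + 20*x^3 + 150*x^2 + 500*x + 625
which factors as (x + 5)^4. The eigenvalues (with algebraic multiplicities) are λ = -5 with multiplicity 4.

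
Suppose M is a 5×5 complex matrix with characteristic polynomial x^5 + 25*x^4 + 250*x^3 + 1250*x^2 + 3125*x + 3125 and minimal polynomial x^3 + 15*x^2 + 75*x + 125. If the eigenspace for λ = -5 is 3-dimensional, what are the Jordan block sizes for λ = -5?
Block sizes for λ = -5: [3, 1, 1]

Step 1 — from the characteristic polynomial, algebraic multiplicity of λ = -5 is 5. From dim ker(M − (-5)·I) = 3, there are exactly 3 Jordan blocks for λ = -5.
Step 2 — from the minimal polynomial, the factor (x + 5)^3 tells us the largest block for λ = -5 has size 3.
Step 3 — with total size 5, 3 blocks, and largest block 3, the block sizes (in nonincreasing order) are [3, 1, 1].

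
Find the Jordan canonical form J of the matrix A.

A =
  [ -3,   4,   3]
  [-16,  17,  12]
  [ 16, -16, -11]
J_2(1) ⊕ J_1(1)

The characteristic polynomial is
  det(x·I − A) = x^3 - 3*x^2 + 3*x - 1 = (x - 1)^3

Eigenvalues and multiplicities (the geometric multiplicity of λ is n − rank(A − λI), which equals the number of Jordan blocks for λ):
  λ = 1: algebraic multiplicity = 3, geometric multiplicity = 2

Determining the block sizes for each eigenvalue:
  λ = 1: 2 blocks summing to 3 forces exactly one block of size 2 and the rest size 1 → block sizes [2, 1]

Assembling the blocks gives a Jordan form
J =
  [1, 1, 0]
  [0, 1, 0]
  [0, 0, 1]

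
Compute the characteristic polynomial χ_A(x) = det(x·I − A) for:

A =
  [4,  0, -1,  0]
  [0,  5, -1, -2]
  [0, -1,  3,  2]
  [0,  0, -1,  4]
x^4 - 16*x^3 + 96*x^2 - 256*x + 256

Expanding det(x·I − A) (e.g. by cofactor expansion or by noting that A is similar to its Jordan form J, which has the same characteristic polynomial as A) gives
  χ_A(x) = x^4 - 16*x^3 + 96*x^2 - 256*x + 256
which factors as (x - 4)^4. The eigenvalues (with algebraic multiplicities) are λ = 4 with multiplicity 4.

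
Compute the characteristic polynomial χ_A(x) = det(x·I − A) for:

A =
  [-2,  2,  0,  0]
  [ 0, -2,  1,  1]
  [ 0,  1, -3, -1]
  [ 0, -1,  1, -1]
x^4 + 8*x^3 + 24*x^2 + 32*x + 16

Expanding det(x·I − A) (e.g. by cofactor expansion or by noting that A is similar to its Jordan form J, which has the same characteristic polynomial as A) gives
  χ_A(x) = x^4 + 8*x^3 + 24*x^2 + 32*x + 16
which factors as (x + 2)^4. The eigenvalues (with algebraic multiplicities) are λ = -2 with multiplicity 4.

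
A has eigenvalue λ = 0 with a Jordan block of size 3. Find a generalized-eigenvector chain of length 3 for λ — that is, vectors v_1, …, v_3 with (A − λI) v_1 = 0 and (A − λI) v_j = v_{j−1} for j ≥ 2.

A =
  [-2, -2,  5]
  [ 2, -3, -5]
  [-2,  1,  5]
A Jordan chain for λ = 0 of length 3:
v_1 = (-10, 0, -4)ᵀ
v_2 = (-2, 2, -2)ᵀ
v_3 = (1, 0, 0)ᵀ

Let N = A − (0)·I. We want v_3 with N^3 v_3 = 0 but N^2 v_3 ≠ 0; then v_{j-1} := N · v_j for j = 3, …, 2.

Pick v_3 = (1, 0, 0)ᵀ.
Then v_2 = N · v_3 = (-2, 2, -2)ᵀ.
Then v_1 = N · v_2 = (-10, 0, -4)ᵀ.

Sanity check: (A − (0)·I) v_1 = (0, 0, 0)ᵀ = 0. ✓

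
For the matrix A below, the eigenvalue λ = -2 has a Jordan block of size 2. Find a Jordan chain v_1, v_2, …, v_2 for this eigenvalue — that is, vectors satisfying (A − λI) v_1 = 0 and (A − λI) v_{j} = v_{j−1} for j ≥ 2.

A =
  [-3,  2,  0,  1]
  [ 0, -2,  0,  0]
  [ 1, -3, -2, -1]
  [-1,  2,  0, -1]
A Jordan chain for λ = -2 of length 2:
v_1 = (-1, 0, 1, -1)ᵀ
v_2 = (1, 0, 0, 0)ᵀ

Let N = A − (-2)·I. We want v_2 with N^2 v_2 = 0 but N^1 v_2 ≠ 0; then v_{j-1} := N · v_j for j = 2, …, 2.

Pick v_2 = (1, 0, 0, 0)ᵀ.
Then v_1 = N · v_2 = (-1, 0, 1, -1)ᵀ.

Sanity check: (A − (-2)·I) v_1 = (0, 0, 0, 0)ᵀ = 0. ✓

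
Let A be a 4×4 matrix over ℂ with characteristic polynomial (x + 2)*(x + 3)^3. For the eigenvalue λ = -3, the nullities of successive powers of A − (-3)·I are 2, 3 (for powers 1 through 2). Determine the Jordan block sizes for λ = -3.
Block sizes for λ = -3: [2, 1]

From the dimensions of kernels of powers, the number of Jordan blocks of size at least j is d_j − d_{j−1} where d_j = dim ker(N^j) (with d_0 = 0). Computing the differences gives [2, 1].
The number of blocks of size exactly k is (#blocks of size ≥ k) − (#blocks of size ≥ k + 1), so the partition is: 1 block(s) of size 1, 1 block(s) of size 2.
In nonincreasing order the block sizes are [2, 1].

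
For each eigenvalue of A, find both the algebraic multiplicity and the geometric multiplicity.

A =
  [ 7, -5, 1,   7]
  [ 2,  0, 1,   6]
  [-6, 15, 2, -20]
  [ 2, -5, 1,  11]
λ = 5: alg = 4, geom = 2

Step 1 — factor the characteristic polynomial to read off the algebraic multiplicities:
  χ_A(x) = (x - 5)^4

Step 2 — compute geometric multiplicities via the rank-nullity identity g(λ) = n − rank(A − λI):
  rank(A − (5)·I) = 2, so dim ker(A − (5)·I) = n − 2 = 2

Summary:
  λ = 5: algebraic multiplicity = 4, geometric multiplicity = 2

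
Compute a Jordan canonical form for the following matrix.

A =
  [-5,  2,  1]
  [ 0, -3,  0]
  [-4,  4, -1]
J_2(-3) ⊕ J_1(-3)

The characteristic polynomial is
  det(x·I − A) = x^3 + 9*x^2 + 27*x + 27 = (x + 3)^3

Eigenvalues and multiplicities (the geometric multiplicity of λ is n − rank(A − λI), which equals the number of Jordan blocks for λ):
  λ = -3: algebraic multiplicity = 3, geometric multiplicity = 2

Determining the block sizes for each eigenvalue:
  λ = -3: 2 blocks summing to 3 forces exactly one block of size 2 and the rest size 1 → block sizes [2, 1]

Assembling the blocks gives a Jordan form
J =
  [-3,  1,  0]
  [ 0, -3,  0]
  [ 0,  0, -3]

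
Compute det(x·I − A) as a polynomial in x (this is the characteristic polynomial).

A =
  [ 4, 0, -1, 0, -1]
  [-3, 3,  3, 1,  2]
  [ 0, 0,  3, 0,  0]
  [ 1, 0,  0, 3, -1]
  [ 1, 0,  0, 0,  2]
x^5 - 15*x^4 + 90*x^3 - 270*x^2 + 405*x - 243

Expanding det(x·I − A) (e.g. by cofactor expansion or by noting that A is similar to its Jordan form J, which has the same characteristic polynomial as A) gives
  χ_A(x) = x^5 - 15*x^4 + 90*x^3 - 270*x^2 + 405*x - 243
which factors as (x - 3)^5. The eigenvalues (with algebraic multiplicities) are λ = 3 with multiplicity 5.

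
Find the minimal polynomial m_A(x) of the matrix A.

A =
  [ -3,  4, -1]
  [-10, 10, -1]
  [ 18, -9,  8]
x^3 - 15*x^2 + 75*x - 125

The characteristic polynomial is χ_A(x) = (x - 5)^3, so the eigenvalues are known. The minimal polynomial is
  m_A(x) = Π_λ (x − λ)^{k_λ}
where k_λ is the size of the *largest* Jordan block for λ (equivalently, the smallest k with (A − λI)^k v = 0 for every generalised eigenvector v of λ).

  λ = 5: largest Jordan block has size 3, contributing (x − 5)^3

So m_A(x) = (x - 5)^3 = x^3 - 15*x^2 + 75*x - 125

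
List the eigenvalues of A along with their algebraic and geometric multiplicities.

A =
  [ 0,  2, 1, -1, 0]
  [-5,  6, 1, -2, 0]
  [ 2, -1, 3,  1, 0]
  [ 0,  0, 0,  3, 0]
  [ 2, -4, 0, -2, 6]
λ = 3: alg = 4, geom = 2; λ = 6: alg = 1, geom = 1

Step 1 — factor the characteristic polynomial to read off the algebraic multiplicities:
  χ_A(x) = (x - 6)*(x - 3)^4

Step 2 — compute geometric multiplicities via the rank-nullity identity g(λ) = n − rank(A − λI):
  rank(A − (3)·I) = 3, so dim ker(A − (3)·I) = n − 3 = 2
  rank(A − (6)·I) = 4, so dim ker(A − (6)·I) = n − 4 = 1

Summary:
  λ = 3: algebraic multiplicity = 4, geometric multiplicity = 2
  λ = 6: algebraic multiplicity = 1, geometric multiplicity = 1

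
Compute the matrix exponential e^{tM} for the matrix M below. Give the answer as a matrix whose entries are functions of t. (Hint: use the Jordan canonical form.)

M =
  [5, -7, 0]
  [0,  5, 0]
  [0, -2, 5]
e^{tM} =
  [exp(5*t), -7*t*exp(5*t), 0]
  [0, exp(5*t), 0]
  [0, -2*t*exp(5*t), exp(5*t)]

Strategy: write M = P · J · P⁻¹ where J is a Jordan canonical form, so e^{tM} = P · e^{tJ} · P⁻¹, and e^{tJ} can be computed block-by-block.

M has Jordan form
J =
  [5, 1, 0]
  [0, 5, 0]
  [0, 0, 5]
(up to reordering of blocks).

Per-block formulas:
  For a 2×2 Jordan block J_2(5): exp(t · J_2(5)) = e^(5t)·(I + t·N), where N is the 2×2 nilpotent shift.
  For a 1×1 block at λ = 5: exp(t · [5]) = [e^(5t)].

After assembling e^{tJ} and conjugating by P, we get:

e^{tM} =
  [exp(5*t), -7*t*exp(5*t), 0]
  [0, exp(5*t), 0]
  [0, -2*t*exp(5*t), exp(5*t)]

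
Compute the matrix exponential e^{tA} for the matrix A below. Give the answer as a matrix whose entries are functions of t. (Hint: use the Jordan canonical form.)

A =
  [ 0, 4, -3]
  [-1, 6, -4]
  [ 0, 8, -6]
e^{tA} =
  [1 - 2*t^2, 4*t, t^2 - 3*t]
  [-3*t^2 - t, 6*t + 1, 3*t^2/2 - 4*t]
  [-4*t^2, 8*t, 2*t^2 - 6*t + 1]

Strategy: write A = P · J · P⁻¹ where J is a Jordan canonical form, so e^{tA} = P · e^{tJ} · P⁻¹, and e^{tJ} can be computed block-by-block.

A has Jordan form
J =
  [0, 1, 0]
  [0, 0, 1]
  [0, 0, 0]
(up to reordering of blocks).

Per-block formulas:
  For a 3×3 Jordan block J_3(0): exp(t · J_3(0)) = e^(0t)·(I + t·N + (t^2/2)·N^2), where N is the 3×3 nilpotent shift.

After assembling e^{tJ} and conjugating by P, we get:

e^{tA} =
  [1 - 2*t^2, 4*t, t^2 - 3*t]
  [-3*t^2 - t, 6*t + 1, 3*t^2/2 - 4*t]
  [-4*t^2, 8*t, 2*t^2 - 6*t + 1]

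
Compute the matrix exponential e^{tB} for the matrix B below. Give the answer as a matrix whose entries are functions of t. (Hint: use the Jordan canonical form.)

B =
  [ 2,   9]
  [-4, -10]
e^{tB} =
  [6*t*exp(-4*t) + exp(-4*t), 9*t*exp(-4*t)]
  [-4*t*exp(-4*t), -6*t*exp(-4*t) + exp(-4*t)]

Strategy: write B = P · J · P⁻¹ where J is a Jordan canonical form, so e^{tB} = P · e^{tJ} · P⁻¹, and e^{tJ} can be computed block-by-block.

B has Jordan form
J =
  [-4,  1]
  [ 0, -4]
(up to reordering of blocks).

Per-block formulas:
  For a 2×2 Jordan block J_2(-4): exp(t · J_2(-4)) = e^(-4t)·(I + t·N), where N is the 2×2 nilpotent shift.

After assembling e^{tJ} and conjugating by P, we get:

e^{tB} =
  [6*t*exp(-4*t) + exp(-4*t), 9*t*exp(-4*t)]
  [-4*t*exp(-4*t), -6*t*exp(-4*t) + exp(-4*t)]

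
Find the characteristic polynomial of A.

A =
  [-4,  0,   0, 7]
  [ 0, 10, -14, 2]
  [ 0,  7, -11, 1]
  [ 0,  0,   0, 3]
x^4 + 2*x^3 - 23*x^2 - 24*x + 144

Expanding det(x·I − A) (e.g. by cofactor expansion or by noting that A is similar to its Jordan form J, which has the same characteristic polynomial as A) gives
  χ_A(x) = x^4 + 2*x^3 - 23*x^2 - 24*x + 144
which factors as (x - 3)^2*(x + 4)^2. The eigenvalues (with algebraic multiplicities) are λ = -4 with multiplicity 2, λ = 3 with multiplicity 2.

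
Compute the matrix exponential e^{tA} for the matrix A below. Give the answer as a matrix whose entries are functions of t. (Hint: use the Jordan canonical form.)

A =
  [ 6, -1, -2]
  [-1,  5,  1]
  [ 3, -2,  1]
e^{tA} =
  [-t^2*exp(4*t)/2 + 2*t*exp(4*t) + exp(4*t), t^2*exp(4*t)/2 - t*exp(4*t), t^2*exp(4*t)/2 - 2*t*exp(4*t)]
  [-t*exp(4*t), t*exp(4*t) + exp(4*t), t*exp(4*t)]
  [-t^2*exp(4*t)/2 + 3*t*exp(4*t), t^2*exp(4*t)/2 - 2*t*exp(4*t), t^2*exp(4*t)/2 - 3*t*exp(4*t) + exp(4*t)]

Strategy: write A = P · J · P⁻¹ where J is a Jordan canonical form, so e^{tA} = P · e^{tJ} · P⁻¹, and e^{tJ} can be computed block-by-block.

A has Jordan form
J =
  [4, 1, 0]
  [0, 4, 1]
  [0, 0, 4]
(up to reordering of blocks).

Per-block formulas:
  For a 3×3 Jordan block J_3(4): exp(t · J_3(4)) = e^(4t)·(I + t·N + (t^2/2)·N^2), where N is the 3×3 nilpotent shift.

After assembling e^{tJ} and conjugating by P, we get:

e^{tA} =
  [-t^2*exp(4*t)/2 + 2*t*exp(4*t) + exp(4*t), t^2*exp(4*t)/2 - t*exp(4*t), t^2*exp(4*t)/2 - 2*t*exp(4*t)]
  [-t*exp(4*t), t*exp(4*t) + exp(4*t), t*exp(4*t)]
  [-t^2*exp(4*t)/2 + 3*t*exp(4*t), t^2*exp(4*t)/2 - 2*t*exp(4*t), t^2*exp(4*t)/2 - 3*t*exp(4*t) + exp(4*t)]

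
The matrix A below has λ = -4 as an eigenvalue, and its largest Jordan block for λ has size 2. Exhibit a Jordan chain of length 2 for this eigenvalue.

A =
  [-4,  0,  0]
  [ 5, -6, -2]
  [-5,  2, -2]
A Jordan chain for λ = -4 of length 2:
v_1 = (0, 5, -5)ᵀ
v_2 = (1, 0, 0)ᵀ

Let N = A − (-4)·I. We want v_2 with N^2 v_2 = 0 but N^1 v_2 ≠ 0; then v_{j-1} := N · v_j for j = 2, …, 2.

Pick v_2 = (1, 0, 0)ᵀ.
Then v_1 = N · v_2 = (0, 5, -5)ᵀ.

Sanity check: (A − (-4)·I) v_1 = (0, 0, 0)ᵀ = 0. ✓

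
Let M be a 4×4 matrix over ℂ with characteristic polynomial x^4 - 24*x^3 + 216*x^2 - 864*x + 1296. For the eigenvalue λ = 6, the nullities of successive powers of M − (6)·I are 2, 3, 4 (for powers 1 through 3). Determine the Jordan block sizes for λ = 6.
Block sizes for λ = 6: [3, 1]

From the dimensions of kernels of powers, the number of Jordan blocks of size at least j is d_j − d_{j−1} where d_j = dim ker(N^j) (with d_0 = 0). Computing the differences gives [2, 1, 1].
The number of blocks of size exactly k is (#blocks of size ≥ k) − (#blocks of size ≥ k + 1), so the partition is: 1 block(s) of size 1, 1 block(s) of size 3.
In nonincreasing order the block sizes are [3, 1].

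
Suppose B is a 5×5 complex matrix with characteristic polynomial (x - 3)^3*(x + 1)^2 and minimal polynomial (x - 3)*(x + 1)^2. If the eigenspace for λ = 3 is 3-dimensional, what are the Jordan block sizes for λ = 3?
Block sizes for λ = 3: [1, 1, 1]

Step 1 — from the characteristic polynomial, algebraic multiplicity of λ = 3 is 3. From dim ker(B − (3)·I) = 3, there are exactly 3 Jordan blocks for λ = 3.
Step 2 — from the minimal polynomial, the factor (x − 3) tells us the largest block for λ = 3 has size 1.
Step 3 — with total size 3, 3 blocks, and largest block 1, the block sizes (in nonincreasing order) are [1, 1, 1].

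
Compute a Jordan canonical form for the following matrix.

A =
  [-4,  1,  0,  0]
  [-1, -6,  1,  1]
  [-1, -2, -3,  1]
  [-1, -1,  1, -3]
J_3(-4) ⊕ J_1(-4)

The characteristic polynomial is
  det(x·I − A) = x^4 + 16*x^3 + 96*x^2 + 256*x + 256 = (x + 4)^4

Eigenvalues and multiplicities (the geometric multiplicity of λ is n − rank(A − λI), which equals the number of Jordan blocks for λ):
  λ = -4: algebraic multiplicity = 4, geometric multiplicity = 2

Determining the block sizes for each eigenvalue:
  λ = -4: with am = 4 and gm = 2, the partition is not yet determined (e.g. several partitions of 4 into 2 parts exist). Let N = A − (-4)·I. Computing rank(N^1) = 2, rank(N^2) = 1, rank(N^3) = 0; the number of blocks of size ≥ j is rank(N^{j−1}) − rank(N^j), giving [2, 1, 1]. So we have 1 block(s) of size 3, 1 block(s) of size 1 → block sizes [3, 1]

Assembling the blocks gives a Jordan form
J =
  [-4,  1,  0,  0]
  [ 0, -4,  1,  0]
  [ 0,  0, -4,  0]
  [ 0,  0,  0, -4]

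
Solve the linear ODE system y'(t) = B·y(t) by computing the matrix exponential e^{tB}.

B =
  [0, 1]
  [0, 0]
e^{tB} =
  [1, t]
  [0, 1]

Strategy: write B = P · J · P⁻¹ where J is a Jordan canonical form, so e^{tB} = P · e^{tJ} · P⁻¹, and e^{tJ} can be computed block-by-block.

B has Jordan form
J =
  [0, 1]
  [0, 0]
(up to reordering of blocks).

Per-block formulas:
  For a 2×2 Jordan block J_2(0): exp(t · J_2(0)) = e^(0t)·(I + t·N), where N is the 2×2 nilpotent shift.

After assembling e^{tJ} and conjugating by P, we get:

e^{tB} =
  [1, t]
  [0, 1]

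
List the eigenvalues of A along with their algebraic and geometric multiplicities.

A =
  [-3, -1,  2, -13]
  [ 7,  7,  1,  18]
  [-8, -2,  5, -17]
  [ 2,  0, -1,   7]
λ = 4: alg = 4, geom = 2

Step 1 — factor the characteristic polynomial to read off the algebraic multiplicities:
  χ_A(x) = (x - 4)^4

Step 2 — compute geometric multiplicities via the rank-nullity identity g(λ) = n − rank(A − λI):
  rank(A − (4)·I) = 2, so dim ker(A − (4)·I) = n − 2 = 2

Summary:
  λ = 4: algebraic multiplicity = 4, geometric multiplicity = 2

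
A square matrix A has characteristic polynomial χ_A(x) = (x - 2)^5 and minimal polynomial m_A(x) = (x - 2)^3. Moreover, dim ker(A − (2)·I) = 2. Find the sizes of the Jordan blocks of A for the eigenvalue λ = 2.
Block sizes for λ = 2: [3, 2]

Step 1 — from the characteristic polynomial, algebraic multiplicity of λ = 2 is 5. From dim ker(A − (2)·I) = 2, there are exactly 2 Jordan blocks for λ = 2.
Step 2 — from the minimal polynomial, the factor (x − 2)^3 tells us the largest block for λ = 2 has size 3.
Step 3 — with total size 5, 2 blocks, and largest block 3, the block sizes (in nonincreasing order) are [3, 2].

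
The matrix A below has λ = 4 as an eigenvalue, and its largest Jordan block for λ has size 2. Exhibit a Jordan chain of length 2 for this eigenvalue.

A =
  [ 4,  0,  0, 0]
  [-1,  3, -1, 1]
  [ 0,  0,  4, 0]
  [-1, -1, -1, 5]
A Jordan chain for λ = 4 of length 2:
v_1 = (0, -1, 0, -1)ᵀ
v_2 = (1, 0, 0, 0)ᵀ

Let N = A − (4)·I. We want v_2 with N^2 v_2 = 0 but N^1 v_2 ≠ 0; then v_{j-1} := N · v_j for j = 2, …, 2.

Pick v_2 = (1, 0, 0, 0)ᵀ.
Then v_1 = N · v_2 = (0, -1, 0, -1)ᵀ.

Sanity check: (A − (4)·I) v_1 = (0, 0, 0, 0)ᵀ = 0. ✓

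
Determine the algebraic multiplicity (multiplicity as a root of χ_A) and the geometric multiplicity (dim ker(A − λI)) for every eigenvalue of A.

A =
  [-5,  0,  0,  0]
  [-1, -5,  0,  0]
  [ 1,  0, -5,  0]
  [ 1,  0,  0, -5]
λ = -5: alg = 4, geom = 3

Step 1 — factor the characteristic polynomial to read off the algebraic multiplicities:
  χ_A(x) = (x + 5)^4

Step 2 — compute geometric multiplicities via the rank-nullity identity g(λ) = n − rank(A − λI):
  rank(A − (-5)·I) = 1, so dim ker(A − (-5)·I) = n − 1 = 3

Summary:
  λ = -5: algebraic multiplicity = 4, geometric multiplicity = 3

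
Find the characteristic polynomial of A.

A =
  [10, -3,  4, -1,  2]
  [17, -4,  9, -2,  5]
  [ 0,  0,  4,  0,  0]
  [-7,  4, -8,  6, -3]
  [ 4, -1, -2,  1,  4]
x^5 - 20*x^4 + 160*x^3 - 640*x^2 + 1280*x - 1024

Expanding det(x·I − A) (e.g. by cofactor expansion or by noting that A is similar to its Jordan form J, which has the same characteristic polynomial as A) gives
  χ_A(x) = x^5 - 20*x^4 + 160*x^3 - 640*x^2 + 1280*x - 1024
which factors as (x - 4)^5. The eigenvalues (with algebraic multiplicities) are λ = 4 with multiplicity 5.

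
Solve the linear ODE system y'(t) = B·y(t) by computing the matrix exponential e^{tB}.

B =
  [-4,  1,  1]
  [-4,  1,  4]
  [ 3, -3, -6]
e^{tB} =
  [-t*exp(-3*t) + exp(-3*t), t*exp(-3*t), t*exp(-3*t)]
  [-4*t*exp(-3*t), 4*t*exp(-3*t) + exp(-3*t), 4*t*exp(-3*t)]
  [3*t*exp(-3*t), -3*t*exp(-3*t), -3*t*exp(-3*t) + exp(-3*t)]

Strategy: write B = P · J · P⁻¹ where J is a Jordan canonical form, so e^{tB} = P · e^{tJ} · P⁻¹, and e^{tJ} can be computed block-by-block.

B has Jordan form
J =
  [-3,  1,  0]
  [ 0, -3,  0]
  [ 0,  0, -3]
(up to reordering of blocks).

Per-block formulas:
  For a 1×1 block at λ = -3: exp(t · [-3]) = [e^(-3t)].
  For a 2×2 Jordan block J_2(-3): exp(t · J_2(-3)) = e^(-3t)·(I + t·N), where N is the 2×2 nilpotent shift.

After assembling e^{tJ} and conjugating by P, we get:

e^{tB} =
  [-t*exp(-3*t) + exp(-3*t), t*exp(-3*t), t*exp(-3*t)]
  [-4*t*exp(-3*t), 4*t*exp(-3*t) + exp(-3*t), 4*t*exp(-3*t)]
  [3*t*exp(-3*t), -3*t*exp(-3*t), -3*t*exp(-3*t) + exp(-3*t)]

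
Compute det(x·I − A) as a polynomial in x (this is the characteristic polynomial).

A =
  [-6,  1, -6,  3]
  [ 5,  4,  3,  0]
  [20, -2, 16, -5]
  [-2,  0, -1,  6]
x^4 - 20*x^3 + 150*x^2 - 500*x + 625

Expanding det(x·I − A) (e.g. by cofactor expansion or by noting that A is similar to its Jordan form J, which has the same characteristic polynomial as A) gives
  χ_A(x) = x^4 - 20*x^3 + 150*x^2 - 500*x + 625
which factors as (x - 5)^4. The eigenvalues (with algebraic multiplicities) are λ = 5 with multiplicity 4.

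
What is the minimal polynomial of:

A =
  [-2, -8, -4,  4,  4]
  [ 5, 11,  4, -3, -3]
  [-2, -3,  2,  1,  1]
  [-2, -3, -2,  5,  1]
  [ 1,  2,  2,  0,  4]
x^2 - 8*x + 16

The characteristic polynomial is χ_A(x) = (x - 4)^5, so the eigenvalues are known. The minimal polynomial is
  m_A(x) = Π_λ (x − λ)^{k_λ}
where k_λ is the size of the *largest* Jordan block for λ (equivalently, the smallest k with (A − λI)^k v = 0 for every generalised eigenvector v of λ).

  λ = 4: largest Jordan block has size 2, contributing (x − 4)^2

So m_A(x) = (x - 4)^2 = x^2 - 8*x + 16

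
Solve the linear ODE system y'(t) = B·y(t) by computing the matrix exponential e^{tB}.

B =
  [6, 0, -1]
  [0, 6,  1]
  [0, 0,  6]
e^{tB} =
  [exp(6*t), 0, -t*exp(6*t)]
  [0, exp(6*t), t*exp(6*t)]
  [0, 0, exp(6*t)]

Strategy: write B = P · J · P⁻¹ where J is a Jordan canonical form, so e^{tB} = P · e^{tJ} · P⁻¹, and e^{tJ} can be computed block-by-block.

B has Jordan form
J =
  [6, 1, 0]
  [0, 6, 0]
  [0, 0, 6]
(up to reordering of blocks).

Per-block formulas:
  For a 1×1 block at λ = 6: exp(t · [6]) = [e^(6t)].
  For a 2×2 Jordan block J_2(6): exp(t · J_2(6)) = e^(6t)·(I + t·N), where N is the 2×2 nilpotent shift.

After assembling e^{tJ} and conjugating by P, we get:

e^{tB} =
  [exp(6*t), 0, -t*exp(6*t)]
  [0, exp(6*t), t*exp(6*t)]
  [0, 0, exp(6*t)]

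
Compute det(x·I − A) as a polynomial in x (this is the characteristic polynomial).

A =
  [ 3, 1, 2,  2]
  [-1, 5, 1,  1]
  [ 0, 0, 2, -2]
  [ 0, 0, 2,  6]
x^4 - 16*x^3 + 96*x^2 - 256*x + 256

Expanding det(x·I − A) (e.g. by cofactor expansion or by noting that A is similar to its Jordan form J, which has the same characteristic polynomial as A) gives
  χ_A(x) = x^4 - 16*x^3 + 96*x^2 - 256*x + 256
which factors as (x - 4)^4. The eigenvalues (with algebraic multiplicities) are λ = 4 with multiplicity 4.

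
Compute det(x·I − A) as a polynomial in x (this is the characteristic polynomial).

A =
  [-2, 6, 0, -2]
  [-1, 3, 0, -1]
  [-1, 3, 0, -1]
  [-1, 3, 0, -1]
x^4

Expanding det(x·I − A) (e.g. by cofactor expansion or by noting that A is similar to its Jordan form J, which has the same characteristic polynomial as A) gives
  χ_A(x) = x^4
which factors as x^4. The eigenvalues (with algebraic multiplicities) are λ = 0 with multiplicity 4.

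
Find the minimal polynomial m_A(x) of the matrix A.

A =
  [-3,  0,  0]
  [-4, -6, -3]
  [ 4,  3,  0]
x^2 + 6*x + 9

The characteristic polynomial is χ_A(x) = (x + 3)^3, so the eigenvalues are known. The minimal polynomial is
  m_A(x) = Π_λ (x − λ)^{k_λ}
where k_λ is the size of the *largest* Jordan block for λ (equivalently, the smallest k with (A − λI)^k v = 0 for every generalised eigenvector v of λ).

  λ = -3: largest Jordan block has size 2, contributing (x + 3)^2

So m_A(x) = (x + 3)^2 = x^2 + 6*x + 9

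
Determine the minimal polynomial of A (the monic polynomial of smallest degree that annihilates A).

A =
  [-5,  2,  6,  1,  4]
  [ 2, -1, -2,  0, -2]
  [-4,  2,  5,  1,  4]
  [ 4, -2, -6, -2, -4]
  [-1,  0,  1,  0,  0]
x^2 + x

The characteristic polynomial is χ_A(x) = x^2*(x + 1)^3, so the eigenvalues are known. The minimal polynomial is
  m_A(x) = Π_λ (x − λ)^{k_λ}
where k_λ is the size of the *largest* Jordan block for λ (equivalently, the smallest k with (A − λI)^k v = 0 for every generalised eigenvector v of λ).

  λ = -1: largest Jordan block has size 1, contributing (x + 1)
  λ = 0: largest Jordan block has size 1, contributing (x − 0)

So m_A(x) = x*(x + 1) = x^2 + x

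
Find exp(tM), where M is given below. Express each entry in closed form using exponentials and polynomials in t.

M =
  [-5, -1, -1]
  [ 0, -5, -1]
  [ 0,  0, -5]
e^{tM} =
  [exp(-5*t), -t*exp(-5*t), t^2*exp(-5*t)/2 - t*exp(-5*t)]
  [0, exp(-5*t), -t*exp(-5*t)]
  [0, 0, exp(-5*t)]

Strategy: write M = P · J · P⁻¹ where J is a Jordan canonical form, so e^{tM} = P · e^{tJ} · P⁻¹, and e^{tJ} can be computed block-by-block.

M has Jordan form
J =
  [-5,  1,  0]
  [ 0, -5,  1]
  [ 0,  0, -5]
(up to reordering of blocks).

Per-block formulas:
  For a 3×3 Jordan block J_3(-5): exp(t · J_3(-5)) = e^(-5t)·(I + t·N + (t^2/2)·N^2), where N is the 3×3 nilpotent shift.

After assembling e^{tJ} and conjugating by P, we get:

e^{tM} =
  [exp(-5*t), -t*exp(-5*t), t^2*exp(-5*t)/2 - t*exp(-5*t)]
  [0, exp(-5*t), -t*exp(-5*t)]
  [0, 0, exp(-5*t)]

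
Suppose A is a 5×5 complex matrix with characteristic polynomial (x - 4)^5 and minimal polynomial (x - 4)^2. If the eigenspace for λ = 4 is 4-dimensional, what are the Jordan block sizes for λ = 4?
Block sizes for λ = 4: [2, 1, 1, 1]

Step 1 — from the characteristic polynomial, algebraic multiplicity of λ = 4 is 5. From dim ker(A − (4)·I) = 4, there are exactly 4 Jordan blocks for λ = 4.
Step 2 — from the minimal polynomial, the factor (x − 4)^2 tells us the largest block for λ = 4 has size 2.
Step 3 — with total size 5, 4 blocks, and largest block 2, the block sizes (in nonincreasing order) are [2, 1, 1, 1].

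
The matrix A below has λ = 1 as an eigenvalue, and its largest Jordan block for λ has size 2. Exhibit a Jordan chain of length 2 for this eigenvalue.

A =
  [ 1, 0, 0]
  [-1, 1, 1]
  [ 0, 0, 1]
A Jordan chain for λ = 1 of length 2:
v_1 = (0, -1, 0)ᵀ
v_2 = (1, 0, 0)ᵀ

Let N = A − (1)·I. We want v_2 with N^2 v_2 = 0 but N^1 v_2 ≠ 0; then v_{j-1} := N · v_j for j = 2, …, 2.

Pick v_2 = (1, 0, 0)ᵀ.
Then v_1 = N · v_2 = (0, -1, 0)ᵀ.

Sanity check: (A − (1)·I) v_1 = (0, 0, 0)ᵀ = 0. ✓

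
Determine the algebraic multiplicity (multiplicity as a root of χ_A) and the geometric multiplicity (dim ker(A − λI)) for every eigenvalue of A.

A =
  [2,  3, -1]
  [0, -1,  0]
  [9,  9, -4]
λ = -1: alg = 3, geom = 2

Step 1 — factor the characteristic polynomial to read off the algebraic multiplicities:
  χ_A(x) = (x + 1)^3

Step 2 — compute geometric multiplicities via the rank-nullity identity g(λ) = n − rank(A − λI):
  rank(A − (-1)·I) = 1, so dim ker(A − (-1)·I) = n − 1 = 2

Summary:
  λ = -1: algebraic multiplicity = 3, geometric multiplicity = 2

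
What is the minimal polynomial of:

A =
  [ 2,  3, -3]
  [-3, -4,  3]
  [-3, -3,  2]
x^2 - x - 2

The characteristic polynomial is χ_A(x) = (x - 2)*(x + 1)^2, so the eigenvalues are known. The minimal polynomial is
  m_A(x) = Π_λ (x − λ)^{k_λ}
where k_λ is the size of the *largest* Jordan block for λ (equivalently, the smallest k with (A − λI)^k v = 0 for every generalised eigenvector v of λ).

  λ = -1: largest Jordan block has size 1, contributing (x + 1)
  λ = 2: largest Jordan block has size 1, contributing (x − 2)

So m_A(x) = (x - 2)*(x + 1) = x^2 - x - 2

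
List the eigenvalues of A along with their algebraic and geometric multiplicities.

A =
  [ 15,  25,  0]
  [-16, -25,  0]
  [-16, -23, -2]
λ = -5: alg = 2, geom = 1; λ = -2: alg = 1, geom = 1

Step 1 — factor the characteristic polynomial to read off the algebraic multiplicities:
  χ_A(x) = (x + 2)*(x + 5)^2

Step 2 — compute geometric multiplicities via the rank-nullity identity g(λ) = n − rank(A − λI):
  rank(A − (-5)·I) = 2, so dim ker(A − (-5)·I) = n − 2 = 1
  rank(A − (-2)·I) = 2, so dim ker(A − (-2)·I) = n − 2 = 1

Summary:
  λ = -5: algebraic multiplicity = 2, geometric multiplicity = 1
  λ = -2: algebraic multiplicity = 1, geometric multiplicity = 1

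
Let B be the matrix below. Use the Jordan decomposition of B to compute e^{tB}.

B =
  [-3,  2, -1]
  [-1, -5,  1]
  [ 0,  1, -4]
e^{tB} =
  [-t^2*exp(-4*t)/2 + t*exp(-4*t) + exp(-4*t), -t^2*exp(-4*t)/2 + 2*t*exp(-4*t), t^2*exp(-4*t)/2 - t*exp(-4*t)]
  [-t*exp(-4*t), -t*exp(-4*t) + exp(-4*t), t*exp(-4*t)]
  [-t^2*exp(-4*t)/2, -t^2*exp(-4*t)/2 + t*exp(-4*t), t^2*exp(-4*t)/2 + exp(-4*t)]

Strategy: write B = P · J · P⁻¹ where J is a Jordan canonical form, so e^{tB} = P · e^{tJ} · P⁻¹, and e^{tJ} can be computed block-by-block.

B has Jordan form
J =
  [-4,  1,  0]
  [ 0, -4,  1]
  [ 0,  0, -4]
(up to reordering of blocks).

Per-block formulas:
  For a 3×3 Jordan block J_3(-4): exp(t · J_3(-4)) = e^(-4t)·(I + t·N + (t^2/2)·N^2), where N is the 3×3 nilpotent shift.

After assembling e^{tJ} and conjugating by P, we get:

e^{tB} =
  [-t^2*exp(-4*t)/2 + t*exp(-4*t) + exp(-4*t), -t^2*exp(-4*t)/2 + 2*t*exp(-4*t), t^2*exp(-4*t)/2 - t*exp(-4*t)]
  [-t*exp(-4*t), -t*exp(-4*t) + exp(-4*t), t*exp(-4*t)]
  [-t^2*exp(-4*t)/2, -t^2*exp(-4*t)/2 + t*exp(-4*t), t^2*exp(-4*t)/2 + exp(-4*t)]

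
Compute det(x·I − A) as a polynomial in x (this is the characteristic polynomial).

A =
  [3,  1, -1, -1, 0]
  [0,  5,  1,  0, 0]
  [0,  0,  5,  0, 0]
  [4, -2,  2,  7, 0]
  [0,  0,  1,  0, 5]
x^5 - 25*x^4 + 250*x^3 - 1250*x^2 + 3125*x - 3125

Expanding det(x·I − A) (e.g. by cofactor expansion or by noting that A is similar to its Jordan form J, which has the same characteristic polynomial as A) gives
  χ_A(x) = x^5 - 25*x^4 + 250*x^3 - 1250*x^2 + 3125*x - 3125
which factors as (x - 5)^5. The eigenvalues (with algebraic multiplicities) are λ = 5 with multiplicity 5.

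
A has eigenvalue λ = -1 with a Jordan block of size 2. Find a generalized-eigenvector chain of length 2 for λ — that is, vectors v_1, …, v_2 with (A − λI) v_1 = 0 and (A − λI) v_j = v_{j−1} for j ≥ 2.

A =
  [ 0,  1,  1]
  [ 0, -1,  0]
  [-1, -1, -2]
A Jordan chain for λ = -1 of length 2:
v_1 = (1, 0, -1)ᵀ
v_2 = (1, 0, 0)ᵀ

Let N = A − (-1)·I. We want v_2 with N^2 v_2 = 0 but N^1 v_2 ≠ 0; then v_{j-1} := N · v_j for j = 2, …, 2.

Pick v_2 = (1, 0, 0)ᵀ.
Then v_1 = N · v_2 = (1, 0, -1)ᵀ.

Sanity check: (A − (-1)·I) v_1 = (0, 0, 0)ᵀ = 0. ✓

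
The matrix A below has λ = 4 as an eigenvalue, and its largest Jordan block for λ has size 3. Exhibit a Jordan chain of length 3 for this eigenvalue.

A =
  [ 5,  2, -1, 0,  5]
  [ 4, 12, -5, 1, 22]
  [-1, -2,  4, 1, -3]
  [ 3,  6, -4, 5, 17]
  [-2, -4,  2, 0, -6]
A Jordan chain for λ = 4 of length 3:
v_1 = (-1, -4, 1, -3, 2)ᵀ
v_2 = (-1, -5, 0, -4, 2)ᵀ
v_3 = (0, 0, 1, 0, 0)ᵀ

Let N = A − (4)·I. We want v_3 with N^3 v_3 = 0 but N^2 v_3 ≠ 0; then v_{j-1} := N · v_j for j = 3, …, 2.

Pick v_3 = (0, 0, 1, 0, 0)ᵀ.
Then v_2 = N · v_3 = (-1, -5, 0, -4, 2)ᵀ.
Then v_1 = N · v_2 = (-1, -4, 1, -3, 2)ᵀ.

Sanity check: (A − (4)·I) v_1 = (0, 0, 0, 0, 0)ᵀ = 0. ✓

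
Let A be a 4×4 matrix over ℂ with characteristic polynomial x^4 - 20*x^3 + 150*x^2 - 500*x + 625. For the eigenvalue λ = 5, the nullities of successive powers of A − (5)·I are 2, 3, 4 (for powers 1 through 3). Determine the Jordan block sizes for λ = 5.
Block sizes for λ = 5: [3, 1]

From the dimensions of kernels of powers, the number of Jordan blocks of size at least j is d_j − d_{j−1} where d_j = dim ker(N^j) (with d_0 = 0). Computing the differences gives [2, 1, 1].
The number of blocks of size exactly k is (#blocks of size ≥ k) − (#blocks of size ≥ k + 1), so the partition is: 1 block(s) of size 1, 1 block(s) of size 3.
In nonincreasing order the block sizes are [3, 1].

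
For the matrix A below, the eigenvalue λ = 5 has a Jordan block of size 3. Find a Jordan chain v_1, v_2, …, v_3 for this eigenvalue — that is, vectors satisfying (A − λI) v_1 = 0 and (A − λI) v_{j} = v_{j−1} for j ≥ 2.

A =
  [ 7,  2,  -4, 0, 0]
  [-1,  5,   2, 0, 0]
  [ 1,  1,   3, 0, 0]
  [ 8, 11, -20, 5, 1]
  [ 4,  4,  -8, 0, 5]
A Jordan chain for λ = 5 of length 3:
v_1 = (-2, 0, -1, -11, -4)ᵀ
v_2 = (2, -1, 1, 8, 4)ᵀ
v_3 = (1, 0, 0, 0, 0)ᵀ

Let N = A − (5)·I. We want v_3 with N^3 v_3 = 0 but N^2 v_3 ≠ 0; then v_{j-1} := N · v_j for j = 3, …, 2.

Pick v_3 = (1, 0, 0, 0, 0)ᵀ.
Then v_2 = N · v_3 = (2, -1, 1, 8, 4)ᵀ.
Then v_1 = N · v_2 = (-2, 0, -1, -11, -4)ᵀ.

Sanity check: (A − (5)·I) v_1 = (0, 0, 0, 0, 0)ᵀ = 0. ✓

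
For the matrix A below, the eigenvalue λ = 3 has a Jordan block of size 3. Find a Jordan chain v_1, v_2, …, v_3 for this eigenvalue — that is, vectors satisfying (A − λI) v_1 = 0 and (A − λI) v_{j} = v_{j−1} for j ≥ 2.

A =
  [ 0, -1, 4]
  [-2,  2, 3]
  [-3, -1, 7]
A Jordan chain for λ = 3 of length 3:
v_1 = (-1, -1, -1)ᵀ
v_2 = (-3, -2, -3)ᵀ
v_3 = (1, 0, 0)ᵀ

Let N = A − (3)·I. We want v_3 with N^3 v_3 = 0 but N^2 v_3 ≠ 0; then v_{j-1} := N · v_j for j = 3, …, 2.

Pick v_3 = (1, 0, 0)ᵀ.
Then v_2 = N · v_3 = (-3, -2, -3)ᵀ.
Then v_1 = N · v_2 = (-1, -1, -1)ᵀ.

Sanity check: (A − (3)·I) v_1 = (0, 0, 0)ᵀ = 0. ✓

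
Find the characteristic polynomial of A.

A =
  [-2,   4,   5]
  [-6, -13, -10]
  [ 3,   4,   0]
x^3 + 15*x^2 + 75*x + 125

Expanding det(x·I − A) (e.g. by cofactor expansion or by noting that A is similar to its Jordan form J, which has the same characteristic polynomial as A) gives
  χ_A(x) = x^3 + 15*x^2 + 75*x + 125
which factors as (x + 5)^3. The eigenvalues (with algebraic multiplicities) are λ = -5 with multiplicity 3.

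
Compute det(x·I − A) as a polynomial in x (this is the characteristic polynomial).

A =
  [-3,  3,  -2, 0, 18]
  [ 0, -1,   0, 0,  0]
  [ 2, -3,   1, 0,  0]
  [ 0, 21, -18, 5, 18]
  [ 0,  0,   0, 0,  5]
x^5 - 7*x^4 - 2*x^3 + 46*x^2 + 65*x + 25

Expanding det(x·I − A) (e.g. by cofactor expansion or by noting that A is similar to its Jordan form J, which has the same characteristic polynomial as A) gives
  χ_A(x) = x^5 - 7*x^4 - 2*x^3 + 46*x^2 + 65*x + 25
which factors as (x - 5)^2*(x + 1)^3. The eigenvalues (with algebraic multiplicities) are λ = -1 with multiplicity 3, λ = 5 with multiplicity 2.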